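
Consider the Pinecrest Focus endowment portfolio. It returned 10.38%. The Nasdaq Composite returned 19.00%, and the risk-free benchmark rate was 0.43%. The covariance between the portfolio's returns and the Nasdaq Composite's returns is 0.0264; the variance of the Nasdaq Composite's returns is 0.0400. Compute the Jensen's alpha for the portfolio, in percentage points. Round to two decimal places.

-2.31

β = Cov / Var = 0.0264 / 0.0400 = 0.6600
E[R] = Rf + β(Rm − Rf) = 0.43% + 0.6600 × (19.00% − 0.43%) = 12.6862%
α = Rp − E[R] = 10.38% − 12.6862% = -2.3062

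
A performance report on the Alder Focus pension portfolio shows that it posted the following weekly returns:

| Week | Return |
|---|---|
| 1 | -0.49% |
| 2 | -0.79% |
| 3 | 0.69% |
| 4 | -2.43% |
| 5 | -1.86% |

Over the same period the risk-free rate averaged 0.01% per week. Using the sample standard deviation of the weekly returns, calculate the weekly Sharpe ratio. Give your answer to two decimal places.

-0.81

μ = (-0.49 − 0.79 + 0.69 − 2.43 − 1.86) / 5 = -0.9760%
Σ(r − μ)² = (-0.49 − (-0.9760))² + (-0.79 − (-0.9760))² + … = 5.9419
σ = √[5.9419 / 4] = 1.2188%
Sharpe = (μ − rf) / σ = (-0.9760 − 0.01) / 1.2188 = -0.9860 / 1.2188 = -0.8090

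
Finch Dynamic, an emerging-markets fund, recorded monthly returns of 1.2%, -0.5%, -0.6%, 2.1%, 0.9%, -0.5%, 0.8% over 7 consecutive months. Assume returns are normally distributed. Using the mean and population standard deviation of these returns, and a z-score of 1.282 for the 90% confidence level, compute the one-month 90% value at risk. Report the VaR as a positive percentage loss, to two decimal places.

0.75

Mean return r̄ = 3.40 / 7 = 0.4857%
Σ(r − r̄)² = 6.5086; population σ = √(6.5086/7) = 0.9643%
VaR = −(r̄ − z·σ) = −(0.4857 − 1.282 × 0.9643) = −(-0.7505) = 0.7505%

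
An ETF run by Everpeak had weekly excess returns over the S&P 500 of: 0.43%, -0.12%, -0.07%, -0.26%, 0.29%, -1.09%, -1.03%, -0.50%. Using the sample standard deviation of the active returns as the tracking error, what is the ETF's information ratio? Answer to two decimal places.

-0.53

r̄ = (0.43 − 0.12 − 0.07 − 0.26 + 0.29 − 1.09 − 1.03 − 0.5) / 8 = -0.2938%
Sample std dev = √[2.1646 / 7] = 0.5561%
IR = r̄ / tracking error = -0.2938 / 0.5561 = -0.5283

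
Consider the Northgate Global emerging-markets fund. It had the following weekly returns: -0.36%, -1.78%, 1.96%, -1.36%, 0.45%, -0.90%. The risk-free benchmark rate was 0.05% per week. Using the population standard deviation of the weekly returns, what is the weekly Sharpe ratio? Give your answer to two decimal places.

r̄ = (-0.36 − 1.78 + 1.96 − 1.36 + 0.45 − 0.9) / 6 = -1.990 / 6 = -0.3317%
Σ(r − r̄)² = 9.3417; population σ = √(9.3417/6) = 1.2478%
Sharpe = (r̄ − rf) / σ = (-0.3317 − 0.05) / 1.2478 = -0.3817 / 1.2478 = -0.3059

-0.31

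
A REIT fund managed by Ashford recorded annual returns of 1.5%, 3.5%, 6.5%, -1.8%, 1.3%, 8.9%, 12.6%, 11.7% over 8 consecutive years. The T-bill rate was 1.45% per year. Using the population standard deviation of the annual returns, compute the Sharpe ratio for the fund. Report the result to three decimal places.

0.831

r̄ = (1.5 + 3.5 + 6.5 − 1.8 + 1.3 + 8.9 + 12.6 + 11.7) / 8 = 44.20 / 8 = 5.5250%
Population std dev = √[192.3350 / 8] = 4.9033%
Sharpe = (r̄ − rf) / σ = (5.5250 − 1.45) / 4.9033 = 4.0750 / 4.9033 = 0.8311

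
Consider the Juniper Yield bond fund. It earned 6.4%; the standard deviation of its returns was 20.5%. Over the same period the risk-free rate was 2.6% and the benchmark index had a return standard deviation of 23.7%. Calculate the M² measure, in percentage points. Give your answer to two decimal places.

Sharpe = (Rp − Rf) / σp = (6.4% − 2.6%) / 20.5% = 0.1854
M² = Rf + Sharpe × σm = 2.6% + 0.1854 × 23.7% = 6.9940%

6.99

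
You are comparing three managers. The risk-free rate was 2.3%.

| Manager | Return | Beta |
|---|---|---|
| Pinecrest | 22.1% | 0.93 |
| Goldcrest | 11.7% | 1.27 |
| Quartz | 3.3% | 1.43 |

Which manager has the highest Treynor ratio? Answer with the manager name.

Pinecrest: Treynor = (22.1% − 2.3%) / 0.93 = 21.290
Goldcrest: Treynor = (11.7% − 2.3%) / 1.27 = 7.402
Quartz: Treynor = (3.3% − 2.3%) / 1.43 = 0.699
Highest: Pinecrest (21.290).

Pinecrest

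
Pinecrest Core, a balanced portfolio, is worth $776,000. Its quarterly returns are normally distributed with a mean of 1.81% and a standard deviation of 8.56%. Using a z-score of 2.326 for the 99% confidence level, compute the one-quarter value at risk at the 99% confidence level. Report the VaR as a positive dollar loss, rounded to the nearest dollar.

$140,460

Return at the 99% tail: μ − z·σ = 1.81% − 2.326 × 8.56% = 1.81 − 19.91056 = -18.10056%
VaR = −(-18.10056%) × $776,000 = 18.10056% × $776,000 = $140,460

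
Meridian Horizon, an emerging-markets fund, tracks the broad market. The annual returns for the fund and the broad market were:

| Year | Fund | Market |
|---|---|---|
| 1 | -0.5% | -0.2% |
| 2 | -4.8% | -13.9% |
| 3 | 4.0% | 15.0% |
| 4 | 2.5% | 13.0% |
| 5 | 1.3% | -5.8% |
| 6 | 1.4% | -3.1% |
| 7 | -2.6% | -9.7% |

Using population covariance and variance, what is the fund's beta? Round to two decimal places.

r̄p = 0.1857%,  r̄m = -0.6714%
Cov = Σ(rp − r̄p)(rm − r̄m) / 7 = 24.7904
Var(rm) = Σ(rm − r̄m)² / 7 = 103.0620
β = Cov / Var = 24.7904 / 103.0620 = 0.2405

0.24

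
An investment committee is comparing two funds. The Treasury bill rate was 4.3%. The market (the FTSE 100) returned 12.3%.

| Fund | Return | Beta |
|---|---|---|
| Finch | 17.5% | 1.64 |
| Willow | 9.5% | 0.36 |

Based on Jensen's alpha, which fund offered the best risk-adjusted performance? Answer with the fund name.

Finch: α = 17.5% − [4.3% + 1.64 × (12.3% − 4.3%)] = 0.080
Willow: α = 9.5% − [4.3% + 0.36 × (12.3% − 4.3%)] = 2.320
Highest: Willow (2.320).

Willow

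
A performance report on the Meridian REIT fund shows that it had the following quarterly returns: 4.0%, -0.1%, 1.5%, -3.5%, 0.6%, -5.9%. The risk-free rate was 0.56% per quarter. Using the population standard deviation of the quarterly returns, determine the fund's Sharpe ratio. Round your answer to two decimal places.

-0.35

r̄ = (4 − 0.1 + 1.5 − 3.5 + 0.6 − 5.9) / 6 = -0.5667%
Σ(r − r̄)² = (4 − (-0.5667))² + (-0.1 − (-0.5667))² + (1.5 − (-0.5667))² + … = 63.7533
σ = √[63.7533 / 6] = 3.2597%
Sharpe = (r̄ − rf) / σ = (-0.5667 − 0.56) / 3.2597 = -1.1267 / 3.2597 = -0.3456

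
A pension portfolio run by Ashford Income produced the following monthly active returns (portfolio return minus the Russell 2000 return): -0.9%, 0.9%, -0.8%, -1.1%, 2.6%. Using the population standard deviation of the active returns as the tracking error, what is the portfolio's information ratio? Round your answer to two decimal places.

0.10

r̄ = (-0.9 + 0.9 − 0.8 − 1.1 + 2.6) / 5 = 0.1400%
Population std dev = √[10.1320 / 5] = 1.4235%
IR = r̄ / tracking error = 0.1400 / 1.4235 = 0.0983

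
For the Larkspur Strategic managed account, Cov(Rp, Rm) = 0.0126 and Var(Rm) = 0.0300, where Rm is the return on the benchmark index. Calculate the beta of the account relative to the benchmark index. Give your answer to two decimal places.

0.42

β = Cov(Rp, Rm) / Var(Rm) = 0.0126 / 0.0300 = 0.4200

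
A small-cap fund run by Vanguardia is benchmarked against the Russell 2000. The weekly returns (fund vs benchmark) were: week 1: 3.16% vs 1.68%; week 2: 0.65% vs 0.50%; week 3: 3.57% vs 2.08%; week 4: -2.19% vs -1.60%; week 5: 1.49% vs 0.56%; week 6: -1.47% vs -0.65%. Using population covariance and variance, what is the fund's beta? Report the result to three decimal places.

r̄p = 0.8683%,  r̄m = 0.4283%
Cov = Σ(rp − r̄p)(rm − r̄m) / 6 = 2.6869
Var(rm) = Σ(rm − r̄m)² / 6 = 1.5990
β = Cov / Var = 2.6869 / 1.5990 = 1.6804

1.680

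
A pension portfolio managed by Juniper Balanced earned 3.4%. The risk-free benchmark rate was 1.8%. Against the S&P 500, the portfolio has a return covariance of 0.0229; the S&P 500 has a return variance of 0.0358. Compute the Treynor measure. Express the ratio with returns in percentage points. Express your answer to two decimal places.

2.50

β = Cov / Var = 0.0229 / 0.0358 = 0.6397
Treynor = (Rp − Rf) / β = (3.4% − 1.8%) / 0.6397 = 1.60 / 0.6397 = 2.5012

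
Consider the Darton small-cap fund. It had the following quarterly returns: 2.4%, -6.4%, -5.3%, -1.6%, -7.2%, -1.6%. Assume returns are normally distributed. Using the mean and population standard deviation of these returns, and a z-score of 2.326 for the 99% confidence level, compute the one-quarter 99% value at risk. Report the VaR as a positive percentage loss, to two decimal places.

11.06

μ = (2.4 − 6.4 − 5.3 − 1.6 − 7.2 − 1.6) / 6 = -3.2833%
Population std dev = √[67.0883 / 6] = 3.3439%
VaR = −(μ − z·σ) = −(-3.2833 − 2.326 × 3.3439) = −(-11.0612) = 11.0612%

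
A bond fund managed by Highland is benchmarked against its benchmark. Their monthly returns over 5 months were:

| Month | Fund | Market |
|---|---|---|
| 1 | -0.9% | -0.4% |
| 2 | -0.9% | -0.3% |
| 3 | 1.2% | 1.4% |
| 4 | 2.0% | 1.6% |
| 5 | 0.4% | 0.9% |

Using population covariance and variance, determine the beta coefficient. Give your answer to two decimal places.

r̄p = 0.3600%,  r̄m = 0.6400%
Cov = Σ(rp − r̄p)(rm − r̄m) / 5 = 0.9436
Var(rm) = Σ(rm − r̄m)² / 5 = 0.7064
β = Cov / Var = 0.9436 / 0.7064 = 1.3358

1.34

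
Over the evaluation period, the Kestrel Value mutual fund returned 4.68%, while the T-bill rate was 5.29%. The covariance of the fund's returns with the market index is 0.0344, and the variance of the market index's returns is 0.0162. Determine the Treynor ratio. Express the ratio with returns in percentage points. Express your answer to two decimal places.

β = Cov / Var = 0.0344 / 0.0162 = 2.1235
Treynor = (Rp − Rf) / β = (4.68% − 5.29%) / 2.1235 = -0.61 / 2.1235 = -0.2873

-0.29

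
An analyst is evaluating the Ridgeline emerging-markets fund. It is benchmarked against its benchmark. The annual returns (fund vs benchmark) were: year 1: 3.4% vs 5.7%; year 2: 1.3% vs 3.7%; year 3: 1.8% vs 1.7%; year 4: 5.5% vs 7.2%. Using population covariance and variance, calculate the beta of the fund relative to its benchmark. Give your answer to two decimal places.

r̄p = 3.0000%,  r̄m = 4.5750%
Cov = Σ(rp − r̄p)(rm − r̄m) / 4 = 2.9875
Var(rm) = Σ(rm − r̄m)² / 4 = 4.2969
β = Cov / Var = 2.9875 / 4.2969 = 0.6953

0.70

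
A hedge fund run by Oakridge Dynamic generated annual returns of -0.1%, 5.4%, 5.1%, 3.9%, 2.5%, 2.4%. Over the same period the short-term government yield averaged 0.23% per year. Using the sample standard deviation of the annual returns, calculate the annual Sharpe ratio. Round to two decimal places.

r̄ = (-0.1 + 5.4 + 5.1 + 3.9 + 2.5 + 2.4) / 6 = 3.2000%
Sample σ = √[Σ(r − r̄)² / 5] = √[20.9600 / 5] = √4.1920 = 2.0474%
Sharpe = (r̄ − rf) / σ = (3.2000 − 0.23) / 2.0474 = 2.9700 / 2.0474 = 1.4506

1.45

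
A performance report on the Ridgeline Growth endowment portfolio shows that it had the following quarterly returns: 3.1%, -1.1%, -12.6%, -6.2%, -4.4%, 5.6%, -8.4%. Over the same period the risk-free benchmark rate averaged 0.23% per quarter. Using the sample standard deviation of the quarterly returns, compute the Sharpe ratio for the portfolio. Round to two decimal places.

-0.57

r̄ = (3.1 − 1.1 − 12.6 − 6.2 − 4.4 + 5.6 − 8.4) / 7 = -24.00 / 7 = -3.4286%
Σ(r − r̄)² = 247.0143; sample σ = √(247.0143/6) = 6.4163%
Sharpe = (r̄ − rf) / σ = (-3.4286 − 0.23) / 6.4163 = -3.6586 / 6.4163 = -0.5702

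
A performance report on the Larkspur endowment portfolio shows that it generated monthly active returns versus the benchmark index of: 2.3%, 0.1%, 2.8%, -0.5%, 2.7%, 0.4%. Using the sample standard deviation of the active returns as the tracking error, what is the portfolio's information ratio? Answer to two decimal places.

Mean return r̄ = 7.80 / 6 = 1.3000%
Sample std dev = √[10.7000 / 5] = 1.4629%
IR = r̄ / tracking error = 1.3000 / 1.4629 = 0.8886

0.89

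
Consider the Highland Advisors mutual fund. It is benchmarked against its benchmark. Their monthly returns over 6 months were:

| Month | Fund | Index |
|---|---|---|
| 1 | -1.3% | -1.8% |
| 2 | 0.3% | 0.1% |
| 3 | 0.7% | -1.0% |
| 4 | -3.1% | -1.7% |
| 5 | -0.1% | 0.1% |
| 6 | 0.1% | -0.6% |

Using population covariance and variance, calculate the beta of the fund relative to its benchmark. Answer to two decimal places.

1.17

r̄p = -0.5667%,  r̄m = -0.8167%
Cov = Σ(rp − r̄p)(rm − r̄m) / 6 = 0.6822
Var(rm) = Σ(rm − r̄m)² / 6 = 0.5847
β = Cov / Var = 0.6822 / 0.5847 = 1.1668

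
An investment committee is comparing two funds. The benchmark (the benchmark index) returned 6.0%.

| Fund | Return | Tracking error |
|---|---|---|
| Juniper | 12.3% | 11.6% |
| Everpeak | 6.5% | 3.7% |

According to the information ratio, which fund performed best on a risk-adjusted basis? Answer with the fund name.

Juniper: IR = (12.3% − 6.0%) / 11.6% = 0.543
Everpeak: IR = (6.5% − 6.0%) / 3.7% = 0.135
Highest: Juniper (0.543).

Juniper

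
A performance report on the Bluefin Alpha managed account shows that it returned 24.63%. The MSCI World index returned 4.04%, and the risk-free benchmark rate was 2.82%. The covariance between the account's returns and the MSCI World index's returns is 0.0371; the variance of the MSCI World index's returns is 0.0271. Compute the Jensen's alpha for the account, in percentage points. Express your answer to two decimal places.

β = Cov / Var = 0.0371 / 0.0271 = 1.3690
E[R] = Rf + β(Rm − Rf) = 2.82% + 1.3690 × (4.04% − 2.82%) = 4.4902%
α = Rp − E[R] = 24.63% − 4.4902% = 20.1398

20.14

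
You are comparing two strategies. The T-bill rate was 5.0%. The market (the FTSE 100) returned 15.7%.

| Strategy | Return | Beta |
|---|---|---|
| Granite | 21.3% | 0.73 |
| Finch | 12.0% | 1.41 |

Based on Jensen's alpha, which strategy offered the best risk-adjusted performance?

Granite

Granite: α = 21.3% − [5.0% + 0.73 × (15.7% − 5.0%)] = 8.489
Finch: α = 12.0% − [5.0% + 1.41 × (15.7% − 5.0%)] = -8.087
Highest: Granite (8.489).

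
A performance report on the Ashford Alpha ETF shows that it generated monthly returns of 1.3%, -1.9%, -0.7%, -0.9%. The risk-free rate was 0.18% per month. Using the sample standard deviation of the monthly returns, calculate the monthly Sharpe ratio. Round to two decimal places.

r̄ = (1.3 − 1.9 − 0.7 − 0.9) / 4 = -0.5500%
Σ(r − r̄)² = 5.3900; sample σ = √(5.3900/3) = 1.3404%
Sharpe = (r̄ − rf) / σ = (-0.5500 − 0.18) / 1.3404 = -0.7300 / 1.3404 = -0.5446

-0.54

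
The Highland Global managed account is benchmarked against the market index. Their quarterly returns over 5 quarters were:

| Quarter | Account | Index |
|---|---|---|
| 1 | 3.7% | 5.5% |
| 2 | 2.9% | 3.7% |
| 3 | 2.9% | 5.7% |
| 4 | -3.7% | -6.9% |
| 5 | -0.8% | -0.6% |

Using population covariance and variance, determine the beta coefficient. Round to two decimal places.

r̄p = 1.0000%,  r̄m = 1.4800%
Cov = Σ(rp − r̄p)(rm − r̄m) / 5 = 13.2440
Var(rm) = Σ(rm − r̄m)² / 5 = 22.6896
β = Cov / Var = 13.2440 / 22.6896 = 0.5837

0.58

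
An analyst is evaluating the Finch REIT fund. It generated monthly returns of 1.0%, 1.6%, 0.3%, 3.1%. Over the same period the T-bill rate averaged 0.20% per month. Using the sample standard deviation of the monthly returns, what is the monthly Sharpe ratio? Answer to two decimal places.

1.09

μ = (1 + 1.6 + 0.3 + 3.1) / 4 = 1.5000%
Σ(r − μ)² = (1 − 1.5000)² + (1.6 − 1.5000)² + … = 4.2600
σ = √[4.2600 / 3] = 1.1916%
Sharpe = (μ − rf) / σ = (1.5000 − 0.2) / 1.1916 = 1.3000 / 1.1916 = 1.0910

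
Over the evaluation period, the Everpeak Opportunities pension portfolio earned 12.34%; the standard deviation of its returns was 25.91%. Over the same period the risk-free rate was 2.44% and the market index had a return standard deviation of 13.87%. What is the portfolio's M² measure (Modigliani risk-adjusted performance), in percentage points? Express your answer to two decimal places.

Sharpe = (Rp − Rf) / σp = (12.34% − 2.44%) / 25.91% = 0.3821
M² = Rf + Sharpe × σm = 2.44% + 0.3821 × 13.87% = 7.7397%

7.74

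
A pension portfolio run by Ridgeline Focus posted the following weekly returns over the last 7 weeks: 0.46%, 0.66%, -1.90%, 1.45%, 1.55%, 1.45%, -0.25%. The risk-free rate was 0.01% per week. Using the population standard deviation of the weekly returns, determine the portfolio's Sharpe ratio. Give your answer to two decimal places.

r̄ = (0.46 + 0.66 − 1.9 + 1.45 + 1.55 + 1.45 − 0.25) / 7 = 3.420 / 7 = 0.4886%
Σ(r − r̄)² = (0.46 − 0.4886)² + (0.66 − 0.4886)² + … = 9.2563
population σ = √(9.2563 / 7) = √1.3223 = 1.1499%
Sharpe = (r̄ − rf) / σ = (0.4886 − 0.01) / 1.1499 = 0.4786 / 1.1499 = 0.4162

0.42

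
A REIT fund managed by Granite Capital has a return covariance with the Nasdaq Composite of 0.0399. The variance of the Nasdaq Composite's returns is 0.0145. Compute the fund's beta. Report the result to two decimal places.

β = Cov(Rp, Rm) / Var(Rm) = 0.0399 / 0.0145 = 2.7517

2.75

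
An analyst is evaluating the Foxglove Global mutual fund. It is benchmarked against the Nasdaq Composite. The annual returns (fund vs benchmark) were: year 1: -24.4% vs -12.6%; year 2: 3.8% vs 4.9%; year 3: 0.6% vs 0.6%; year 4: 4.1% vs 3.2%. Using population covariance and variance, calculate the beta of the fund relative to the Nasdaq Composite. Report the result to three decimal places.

1.709

r̄p = -3.9750%,  r̄m = -0.9750%
Cov = Σ(rp − r̄p)(rm − r̄m) / 4 = 81.0094
Var(rm) = Σ(rm − r̄m)² / 4 = 47.3919
β = Cov / Var = 81.0094 / 47.3919 = 1.7094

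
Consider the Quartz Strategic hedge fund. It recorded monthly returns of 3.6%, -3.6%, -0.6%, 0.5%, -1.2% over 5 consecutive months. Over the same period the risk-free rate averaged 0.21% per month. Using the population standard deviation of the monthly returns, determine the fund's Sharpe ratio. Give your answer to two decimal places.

-0.20

r̄ = (3.6 − 3.6 − 0.6 + 0.5 − 1.2) / 5 = -1.30 / 5 = -0.2600%
Σ(r − r̄)² = 27.6320; population σ = √(27.6320/5) = 2.3508%
Sharpe = (r̄ − rf) / σ = (-0.2600 − 0.21) / 2.3508 = -0.4700 / 2.3508 = -0.1999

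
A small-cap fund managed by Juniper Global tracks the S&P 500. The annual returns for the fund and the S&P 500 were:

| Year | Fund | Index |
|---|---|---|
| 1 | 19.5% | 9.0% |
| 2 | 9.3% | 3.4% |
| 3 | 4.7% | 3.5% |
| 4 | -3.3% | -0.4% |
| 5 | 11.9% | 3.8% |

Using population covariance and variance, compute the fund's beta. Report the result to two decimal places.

r̄p = 8.4200%,  r̄m = 3.8600%
Cov = Σ(rp − r̄p)(rm − r̄m) / 5 = 21.5208
Var(rm) = Σ(rm − r̄m)² / 5 = 8.9824
β = Cov / Var = 21.5208 / 8.9824 = 2.3959

2.40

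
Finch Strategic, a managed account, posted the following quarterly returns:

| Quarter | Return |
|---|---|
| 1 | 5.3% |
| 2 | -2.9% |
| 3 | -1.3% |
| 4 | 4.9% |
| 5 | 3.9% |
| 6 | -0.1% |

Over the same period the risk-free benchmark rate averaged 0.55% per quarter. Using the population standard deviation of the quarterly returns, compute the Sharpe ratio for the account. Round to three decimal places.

0.339

r̄ = (5.3 − 2.9 − 1.3 + 4.9 + 3.9 − 0.1) / 6 = 1.6333%
Population σ = √[Σ(r − r̄)² / 6] = √[61.4133 / 6] = √10.2356 = 3.1993%
Sharpe = (r̄ − rf) / σ = (1.6333 − 0.55) / 3.1993 = 1.0833 / 3.1993 = 0.3386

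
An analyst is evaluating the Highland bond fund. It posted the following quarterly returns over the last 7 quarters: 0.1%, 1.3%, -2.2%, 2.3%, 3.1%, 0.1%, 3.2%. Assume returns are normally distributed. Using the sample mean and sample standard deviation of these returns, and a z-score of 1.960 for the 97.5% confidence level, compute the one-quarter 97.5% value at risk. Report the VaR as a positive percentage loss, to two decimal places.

Mean return r̄ = 7.90 / 7 = 1.1286%
Σ(r − r̄)² = (0.1 − 1.1286)² + (1.3 − 1.1286)² + … = 22.7743
σ = √[22.7743 / 6] = 1.9483%
VaR = −(r̄ − z·σ) = −(1.1286 − 1.960 × 1.9483) = −(-2.6901) = 2.6901%

2.69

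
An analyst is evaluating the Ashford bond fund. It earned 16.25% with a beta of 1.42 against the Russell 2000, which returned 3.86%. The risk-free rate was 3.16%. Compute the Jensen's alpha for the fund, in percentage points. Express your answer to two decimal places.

12.10

CAPM expected return = Rf + β(Rm − Rf) = 3.16% + 1.42 × (3.86% − 3.16%) = 3.16 + 1.42 × 0.70 = 4.1540%
Jensen's α = Rp − E[R] = 16.25% − 4.1540% = 12.0960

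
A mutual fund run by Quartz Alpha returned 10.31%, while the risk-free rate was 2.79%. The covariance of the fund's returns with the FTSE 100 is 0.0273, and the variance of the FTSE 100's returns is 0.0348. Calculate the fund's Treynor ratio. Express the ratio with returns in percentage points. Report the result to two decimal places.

β = Cov / Var = 0.0273 / 0.0348 = 0.7845
Treynor = (Rp − Rf) / β = (10.31% − 2.79%) / 0.7845 = 7.52 / 0.7845 = 9.5857

9.59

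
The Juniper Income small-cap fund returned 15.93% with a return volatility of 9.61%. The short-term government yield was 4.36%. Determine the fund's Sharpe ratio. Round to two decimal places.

1.20

Sharpe = (Rp − Rf) / σp = (15.93% − 4.36%) / 9.61% = 11.57% / 9.61% = 1.2040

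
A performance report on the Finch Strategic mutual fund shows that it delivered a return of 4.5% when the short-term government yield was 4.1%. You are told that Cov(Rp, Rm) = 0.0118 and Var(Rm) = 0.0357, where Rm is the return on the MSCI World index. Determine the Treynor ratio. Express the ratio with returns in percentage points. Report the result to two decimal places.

1.21

β = Cov / Var = 0.0118 / 0.0357 = 0.3305
Treynor = (Rp − Rf) / β = (4.5% − 4.1%) / 0.3305 = 0.40 / 0.3305 = 1.2103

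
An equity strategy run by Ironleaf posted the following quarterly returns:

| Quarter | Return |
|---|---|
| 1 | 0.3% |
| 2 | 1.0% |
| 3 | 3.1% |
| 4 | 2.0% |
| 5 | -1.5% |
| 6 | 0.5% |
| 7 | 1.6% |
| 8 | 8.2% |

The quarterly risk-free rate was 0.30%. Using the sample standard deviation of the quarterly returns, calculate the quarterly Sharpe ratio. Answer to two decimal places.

Mean return r̄ = 15.20 / 8 = 1.9000%
Σ(r − r̄)² = 58.1200; sample σ = √(58.1200/7) = 2.8815%
Sharpe = (r̄ − rf) / σ = (1.9000 − 0.3) / 2.8815 = 1.6000 / 2.8815 = 0.5553

0.56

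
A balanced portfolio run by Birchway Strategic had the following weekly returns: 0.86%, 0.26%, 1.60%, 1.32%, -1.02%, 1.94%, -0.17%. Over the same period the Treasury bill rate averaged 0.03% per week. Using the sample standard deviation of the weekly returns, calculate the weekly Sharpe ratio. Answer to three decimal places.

0.621

Mean return μ = 4.790 / 7 = 0.6843%
Sample std dev = √[6.6648 / 6] = 1.0539%
Sharpe = (μ − rf) / σ = (0.6843 − 0.03) / 1.0539 = 0.6543 / 1.0539 = 0.6208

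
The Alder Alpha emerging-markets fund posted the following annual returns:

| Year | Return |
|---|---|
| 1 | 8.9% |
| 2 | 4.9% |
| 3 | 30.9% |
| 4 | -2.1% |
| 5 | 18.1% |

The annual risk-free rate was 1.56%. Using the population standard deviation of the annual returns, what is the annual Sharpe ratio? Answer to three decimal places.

0.926

μ = (8.9 + 4.9 + 30.9 − 2.1 + 18.1) / 5 = 60.70 / 5 = 12.1400%
Σ(r − μ)² = 653.1520; population σ = √(653.1520/5) = 11.4294%
Sharpe = (μ − rf) / σ = (12.1400 − 1.56) / 11.4294 = 10.5800 / 11.4294 = 0.9257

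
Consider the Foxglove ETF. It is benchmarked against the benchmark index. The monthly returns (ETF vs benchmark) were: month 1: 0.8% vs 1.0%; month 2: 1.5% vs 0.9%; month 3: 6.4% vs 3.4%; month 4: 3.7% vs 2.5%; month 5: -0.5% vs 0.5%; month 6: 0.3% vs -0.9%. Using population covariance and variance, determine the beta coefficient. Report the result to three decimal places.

r̄p = 2.0333%,  r̄m = 1.2333%
Cov = Σ(rp − r̄p)(rm − r̄m) / 6 = 2.9322
Var(rm) = Σ(rm − r̄m)² / 6 = 1.9256
β = Cov / Var = 2.9322 / 1.9256 = 1.5227

1.523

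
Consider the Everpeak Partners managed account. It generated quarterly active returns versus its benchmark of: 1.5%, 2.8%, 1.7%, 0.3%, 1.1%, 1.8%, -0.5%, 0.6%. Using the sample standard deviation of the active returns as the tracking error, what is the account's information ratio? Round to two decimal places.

1.14

r̄ = (1.5 + 2.8 + 1.7 + 0.3 + 1.1 + 1.8 − 0.5 + 0.6) / 8 = 9.30 / 8 = 1.1625%
Sample std dev = √[7.3188 / 7] = 1.0225%
IR = r̄ / tracking error = 1.1625 / 1.0225 = 1.1369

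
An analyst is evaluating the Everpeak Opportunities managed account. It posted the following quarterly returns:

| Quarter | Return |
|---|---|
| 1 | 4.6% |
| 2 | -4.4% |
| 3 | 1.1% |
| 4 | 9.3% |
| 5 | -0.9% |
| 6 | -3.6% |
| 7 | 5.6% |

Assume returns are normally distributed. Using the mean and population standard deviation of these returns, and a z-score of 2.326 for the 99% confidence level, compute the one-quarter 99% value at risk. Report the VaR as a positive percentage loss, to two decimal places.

9.23

μ = (4.6 − 4.4 + 1.1 + 9.3 − 0.9 − 3.6 + 5.6) / 7 = 1.6714%
Σ(r − μ)² = (4.6 − 1.6714)² + (-4.4 − 1.6714)² + (1.1 − 1.6714)² + … = 153.7943
σ = √[153.7943 / 7] = 4.6873%
VaR = −(μ − z·σ) = −(1.6714 − 2.326 × 4.6873) = −(-9.2313) = 9.2313%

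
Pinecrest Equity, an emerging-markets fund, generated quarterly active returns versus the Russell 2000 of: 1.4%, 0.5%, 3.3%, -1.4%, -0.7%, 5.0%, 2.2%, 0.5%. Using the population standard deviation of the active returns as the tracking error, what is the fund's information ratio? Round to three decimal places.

Mean return r̄ = 10.80 / 8 = 1.3500%
Σ(r − r̄)² = 31.0600; population σ = √(31.0600/8) = 1.9704%
IR = r̄ / tracking error = 1.3500 / 1.9704 = 0.6851

0.685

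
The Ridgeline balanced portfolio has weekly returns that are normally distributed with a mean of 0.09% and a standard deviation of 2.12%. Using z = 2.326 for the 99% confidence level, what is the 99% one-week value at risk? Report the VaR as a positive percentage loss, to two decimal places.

4.84

VaR (as % loss) = −(μ − z·σ) = −(0.09% − 2.326 × 2.12%) = −(-4.84112%) = 4.84112%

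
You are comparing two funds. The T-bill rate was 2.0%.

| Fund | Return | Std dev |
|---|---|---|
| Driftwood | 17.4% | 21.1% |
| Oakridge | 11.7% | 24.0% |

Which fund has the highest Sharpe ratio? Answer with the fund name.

Driftwood

Driftwood: Sharpe ratio = (17.4% − 2.0%) / 21.1% = 0.730
Oakridge: Sharpe ratio = (11.7% − 2.0%) / 24.0% = 0.404
Highest: Driftwood (0.730).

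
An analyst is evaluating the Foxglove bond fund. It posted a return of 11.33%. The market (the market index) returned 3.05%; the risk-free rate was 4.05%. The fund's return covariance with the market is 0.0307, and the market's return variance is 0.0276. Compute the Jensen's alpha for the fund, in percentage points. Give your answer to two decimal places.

β = Cov / Var = 0.0307 / 0.0276 = 1.1123
E[R] = Rf + β(Rm − Rf) = 4.05% + 1.1123 × (3.05% − 4.05%) = 2.9377%
α = Rp − E[R] = 11.33% − 2.9377% = 8.3923

8.39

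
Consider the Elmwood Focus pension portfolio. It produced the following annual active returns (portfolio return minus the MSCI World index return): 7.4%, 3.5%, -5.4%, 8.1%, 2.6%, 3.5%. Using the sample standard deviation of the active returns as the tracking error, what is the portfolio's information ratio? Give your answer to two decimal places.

r̄ = (7.4 + 3.5 − 5.4 + 8.1 + 2.6 + 3.5) / 6 = 19.70 / 6 = 3.2833%
Σ(r − r̄)² = (7.4 − 3.2833)² + (3.5 − 3.2833)² + … = 116.1083
σ = √[116.1083 / 5] = 4.8189%
IR = r̄ / tracking error = 3.2833 / 4.8189 = 0.6813

0.68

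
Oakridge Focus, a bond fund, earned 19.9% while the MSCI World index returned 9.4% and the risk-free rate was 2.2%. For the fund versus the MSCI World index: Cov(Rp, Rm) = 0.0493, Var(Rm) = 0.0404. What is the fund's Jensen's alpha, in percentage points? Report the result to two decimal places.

8.91

β = Cov / Var = 0.0493 / 0.0404 = 1.2203
E[R] = Rf + β(Rm − Rf) = 2.2% + 1.2203 × (9.4% − 2.2%) = 10.9862%
α = Rp − E[R] = 19.9% − 10.9862% = 8.9138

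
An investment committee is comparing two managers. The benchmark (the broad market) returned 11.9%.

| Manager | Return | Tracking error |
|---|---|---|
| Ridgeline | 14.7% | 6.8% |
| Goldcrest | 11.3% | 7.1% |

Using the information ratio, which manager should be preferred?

Ridgeline: IR = (14.7% − 11.9%) / 6.8% = 0.412
Goldcrest: IR = (11.3% − 11.9%) / 7.1% = -0.085
Highest: Ridgeline (0.412).

Ridgeline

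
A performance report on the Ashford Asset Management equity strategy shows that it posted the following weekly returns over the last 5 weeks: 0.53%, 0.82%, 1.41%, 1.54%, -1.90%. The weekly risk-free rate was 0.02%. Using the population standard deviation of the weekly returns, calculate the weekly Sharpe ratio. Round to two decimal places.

0.37

Mean return r̄ = 2.400 / 5 = 0.4800%
Population std dev = √[7.7710 / 5] = 1.2467%
Sharpe = (r̄ − rf) / σ = (0.4800 − 0.02) / 1.2467 = 0.4600 / 1.2467 = 0.3690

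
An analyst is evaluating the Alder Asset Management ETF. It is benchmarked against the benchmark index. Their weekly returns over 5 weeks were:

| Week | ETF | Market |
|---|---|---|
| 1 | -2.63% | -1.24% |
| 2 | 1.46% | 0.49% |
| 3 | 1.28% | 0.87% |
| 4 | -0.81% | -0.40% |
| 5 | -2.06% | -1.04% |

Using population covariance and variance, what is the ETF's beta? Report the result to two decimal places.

r̄p = -0.5520%,  r̄m = -0.2640%
Cov = Σ(rp − r̄p)(rm − r̄m) / 5 = 1.3656
Var(rm) = Σ(rm − r̄m)² / 5 = 0.6855
β = Cov / Var = 1.3656 / 0.6855 = 1.9921

1.99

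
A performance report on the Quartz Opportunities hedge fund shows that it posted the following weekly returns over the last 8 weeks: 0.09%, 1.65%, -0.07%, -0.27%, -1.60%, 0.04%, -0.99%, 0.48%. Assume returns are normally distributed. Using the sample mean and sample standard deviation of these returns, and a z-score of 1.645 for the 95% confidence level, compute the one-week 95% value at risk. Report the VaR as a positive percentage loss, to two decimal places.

1.67

r̄ = (0.09 + 1.65 − 0.07 − 0.27 − 1.6 + 0.04 − 0.99 + 0.48) / 8 = -0.670 / 8 = -0.0838%
Sample σ = √[Σ(r − r̄)² / 7] = √[6.5244 / 7] = √0.9321 = 0.9655%
VaR = −(r̄ − z·σ) = −(-0.0838 − 1.645 × 0.9655) = −(-1.6720) = 1.6720%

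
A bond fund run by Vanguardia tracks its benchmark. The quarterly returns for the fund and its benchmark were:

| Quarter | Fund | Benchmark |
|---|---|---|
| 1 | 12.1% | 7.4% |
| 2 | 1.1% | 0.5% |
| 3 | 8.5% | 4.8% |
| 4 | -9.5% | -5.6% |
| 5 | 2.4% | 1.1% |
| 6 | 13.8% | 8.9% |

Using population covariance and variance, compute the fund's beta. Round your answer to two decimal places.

1.62

r̄p = 4.7333%,  r̄m = 2.8500%
Cov = Σ(rp − r̄p)(rm − r̄m) / 6 = 38.1017
Var(rm) = Σ(rm − r̄m)² / 6 = 23.5158
β = Cov / Var = 38.1017 / 23.5158 = 1.6203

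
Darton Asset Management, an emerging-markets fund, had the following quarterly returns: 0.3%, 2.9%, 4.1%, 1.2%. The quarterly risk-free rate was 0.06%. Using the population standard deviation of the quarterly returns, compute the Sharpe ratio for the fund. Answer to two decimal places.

1.40

r̄ = (0.3 + 2.9 + 4.1 + 1.2) / 4 = 8.50 / 4 = 2.1250%
Population σ = √[Σ(r − r̄)² / 4] = √[8.6875 / 4] = √2.1719 = 1.4737%
Sharpe = (r̄ − rf) / σ = (2.1250 − 0.06) / 1.4737 = 2.0650 / 1.4737 = 1.4012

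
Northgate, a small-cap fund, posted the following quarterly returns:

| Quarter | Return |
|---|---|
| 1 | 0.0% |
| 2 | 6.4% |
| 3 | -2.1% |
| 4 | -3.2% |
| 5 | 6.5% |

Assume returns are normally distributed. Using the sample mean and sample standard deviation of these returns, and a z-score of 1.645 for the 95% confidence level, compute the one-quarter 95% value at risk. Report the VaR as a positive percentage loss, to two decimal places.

6.12

Mean return μ = 7.60 / 5 = 1.5200%
Σ(r − μ)² = 86.3080; sample σ = √(86.3080/4) = 4.6451%
VaR = −(μ − z·σ) = −(1.5200 − 1.645 × 4.6451) = −(-6.1212) = 6.1212%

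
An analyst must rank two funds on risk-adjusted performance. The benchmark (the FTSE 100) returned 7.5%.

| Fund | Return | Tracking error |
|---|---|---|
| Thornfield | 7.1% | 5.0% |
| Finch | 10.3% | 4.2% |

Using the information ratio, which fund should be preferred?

Thornfield: IR = (7.1% − 7.5%) / 5.0% = -0.080
Finch: IR = (10.3% − 7.5%) / 4.2% = 0.667
Highest: Finch (0.667).

Finch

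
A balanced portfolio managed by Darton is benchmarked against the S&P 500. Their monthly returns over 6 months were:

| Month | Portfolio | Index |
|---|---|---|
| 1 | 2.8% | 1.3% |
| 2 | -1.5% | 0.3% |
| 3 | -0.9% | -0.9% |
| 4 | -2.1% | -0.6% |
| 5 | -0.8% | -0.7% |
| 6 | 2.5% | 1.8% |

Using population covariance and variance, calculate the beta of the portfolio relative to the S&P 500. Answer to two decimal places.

1.60

r̄p = 0.0000%,  r̄m = 0.2000%
Cov = Σ(rp − r̄p)(rm − r̄m) / 6 = 1.7200
Var(rm) = Σ(rm − r̄m)² / 6 = 1.0733
β = Cov / Var = 1.7200 / 1.0733 = 1.6025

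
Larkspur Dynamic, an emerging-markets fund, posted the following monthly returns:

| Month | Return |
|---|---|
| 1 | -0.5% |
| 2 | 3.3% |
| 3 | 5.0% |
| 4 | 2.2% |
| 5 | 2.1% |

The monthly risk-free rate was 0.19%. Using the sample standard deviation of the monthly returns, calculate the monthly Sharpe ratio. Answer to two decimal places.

1.11

Mean return r̄ = 12.10 / 5 = 2.4200%
Sample σ = √[Σ(r − r̄)² / 4] = √[16.1080 / 4] = √4.0270 = 2.0067%
Sharpe = (r̄ − rf) / σ = (2.4200 − 0.19) / 2.0067 = 2.2300 / 2.0067 = 1.1113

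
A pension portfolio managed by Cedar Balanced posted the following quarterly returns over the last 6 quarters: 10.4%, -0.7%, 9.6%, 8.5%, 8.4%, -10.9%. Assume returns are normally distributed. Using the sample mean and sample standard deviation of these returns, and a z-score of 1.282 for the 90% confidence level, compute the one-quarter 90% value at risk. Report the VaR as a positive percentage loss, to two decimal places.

6.60

Mean return μ = 25.30 / 6 = 4.2167%
Sample std dev = √[355.7483 / 5] = 8.4350%
VaR = −(μ − z·σ) = −(4.2167 − 1.282 × 8.4350) = −(-6.5970) = 6.5970%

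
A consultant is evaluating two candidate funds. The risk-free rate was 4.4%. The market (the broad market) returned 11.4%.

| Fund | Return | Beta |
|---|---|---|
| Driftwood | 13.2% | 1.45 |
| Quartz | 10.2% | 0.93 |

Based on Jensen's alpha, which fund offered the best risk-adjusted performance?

Quartz

Driftwood: α = 13.2% − [4.4% + 1.45 × (11.4% − 4.4%)] = -1.350
Quartz: α = 10.2% − [4.4% + 0.93 × (11.4% − 4.4%)] = -0.710
Highest: Quartz (-0.710).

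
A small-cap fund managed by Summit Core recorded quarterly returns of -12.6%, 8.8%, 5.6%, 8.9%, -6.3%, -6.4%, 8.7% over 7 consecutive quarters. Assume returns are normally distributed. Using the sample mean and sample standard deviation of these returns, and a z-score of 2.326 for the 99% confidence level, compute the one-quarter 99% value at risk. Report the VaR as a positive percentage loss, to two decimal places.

r̄ = (-12.6 + 8.8 + 5.6 + 8.9 − 6.3 − 6.4 + 8.7) / 7 = 0.9571%
Sample σ = √[Σ(r − r̄)² / 6] = √[496.6971 / 6] = √82.7829 = 9.0985%
VaR = −(r̄ − z·σ) = −(0.9571 − 2.326 × 9.0985) = −(-20.2060) = 20.2060%

20.21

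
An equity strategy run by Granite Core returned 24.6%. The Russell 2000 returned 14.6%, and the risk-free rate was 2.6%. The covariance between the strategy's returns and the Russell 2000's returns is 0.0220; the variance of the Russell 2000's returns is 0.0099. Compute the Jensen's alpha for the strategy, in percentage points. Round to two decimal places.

-4.67

β = Cov / Var = 0.0220 / 0.0099 = 2.2222
E[R] = Rf + β(Rm − Rf) = 2.6% + 2.2222 × (14.6% − 2.6%) = 29.2664%
α = Rp − E[R] = 24.6% − 29.2664% = -4.6664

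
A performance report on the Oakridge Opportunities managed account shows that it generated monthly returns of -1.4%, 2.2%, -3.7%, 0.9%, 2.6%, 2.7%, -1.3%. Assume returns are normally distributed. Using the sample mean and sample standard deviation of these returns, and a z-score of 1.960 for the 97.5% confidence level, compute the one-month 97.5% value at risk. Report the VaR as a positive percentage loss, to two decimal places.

Mean return r̄ = 2.00 / 7 = 0.2857%
Sample std dev = √[36.4686 / 6] = 2.4654%
VaR = −(r̄ − z·σ) = −(0.2857 − 1.960 × 2.4654) = −(-4.5465) = 4.5465%

4.55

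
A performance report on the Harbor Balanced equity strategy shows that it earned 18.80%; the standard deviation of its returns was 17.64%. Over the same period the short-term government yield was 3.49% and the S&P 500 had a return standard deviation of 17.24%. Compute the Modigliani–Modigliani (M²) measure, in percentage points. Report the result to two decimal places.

18.45

Sharpe = (Rp − Rf) / σp = (18.80% − 3.49%) / 17.64% = 0.8679
M² = Rf + Sharpe × σm = 3.49% + 0.8679 × 17.24% = 18.4526%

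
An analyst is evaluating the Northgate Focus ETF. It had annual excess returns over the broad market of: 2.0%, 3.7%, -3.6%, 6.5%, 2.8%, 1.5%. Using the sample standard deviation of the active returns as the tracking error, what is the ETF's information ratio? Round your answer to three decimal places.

0.647

Mean return r̄ = 12.90 / 6 = 2.1500%
Σ(r − r̄)² = (2 − 2.1500)² + (3.7 − 2.1500)² + … = 55.2550
sample σ = √(55.2550 / 5) = √11.0510 = 3.3243%
IR = r̄ / tracking error = 2.1500 / 3.3243 = 0.6468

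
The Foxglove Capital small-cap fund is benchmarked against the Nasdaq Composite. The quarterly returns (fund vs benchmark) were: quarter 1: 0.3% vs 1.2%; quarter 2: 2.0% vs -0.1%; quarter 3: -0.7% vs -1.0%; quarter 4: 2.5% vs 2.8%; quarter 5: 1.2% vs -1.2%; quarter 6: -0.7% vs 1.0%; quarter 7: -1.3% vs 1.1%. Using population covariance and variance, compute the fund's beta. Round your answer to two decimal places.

0.21

r̄p = 0.4714%,  r̄m = 0.5429%
Cov = Σ(rp − r̄p)(rm − r̄m) / 7 = 0.3569
Var(rm) = Σ(rm − r̄m)² / 7 = 1.6967
β = Cov / Var = 0.3569 / 1.6967 = 0.2103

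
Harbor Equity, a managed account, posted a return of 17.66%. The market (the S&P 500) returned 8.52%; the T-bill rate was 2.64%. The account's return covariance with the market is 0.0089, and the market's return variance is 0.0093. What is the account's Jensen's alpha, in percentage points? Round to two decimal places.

β = Cov / Var = 0.0089 / 0.0093 = 0.9570
E[R] = Rf + β(Rm − Rf) = 2.64% + 0.9570 × (8.52% − 2.64%) = 8.2672%
α = Rp − E[R] = 17.66% − 8.2672% = 9.3928

9.39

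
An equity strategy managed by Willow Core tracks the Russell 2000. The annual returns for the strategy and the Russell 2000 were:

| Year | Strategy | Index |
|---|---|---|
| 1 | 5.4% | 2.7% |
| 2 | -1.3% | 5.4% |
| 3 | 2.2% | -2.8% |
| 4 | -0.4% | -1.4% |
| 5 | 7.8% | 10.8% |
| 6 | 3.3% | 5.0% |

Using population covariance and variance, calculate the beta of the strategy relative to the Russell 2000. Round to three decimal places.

r̄p = 2.8333%,  r̄m = 3.2833%
Cov = Σ(rp − r̄p)(rm − r̄m) / 6 = 7.8139
Var(rm) = Σ(rm − r̄m)² / 6 = 20.5347
β = Cov / Var = 7.8139 / 20.5347 = 0.3805

0.381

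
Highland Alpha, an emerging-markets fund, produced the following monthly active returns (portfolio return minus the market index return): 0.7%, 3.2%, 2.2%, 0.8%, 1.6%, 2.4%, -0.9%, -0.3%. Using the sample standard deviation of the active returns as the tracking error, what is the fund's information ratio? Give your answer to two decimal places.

Mean return r̄ = 9.70 / 8 = 1.2125%
Σ(r − r̄)² = (0.7 − 1.2125)² + (3.2 − 1.2125)² + … = 13.6688
σ = √[13.6688 / 7] = 1.3974%
IR = r̄ / tracking error = 1.2125 / 1.3974 = 0.8677

0.87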